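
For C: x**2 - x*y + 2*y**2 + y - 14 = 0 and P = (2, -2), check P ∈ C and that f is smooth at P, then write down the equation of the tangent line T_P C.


Tangent line at P: 6*x - 9*y - 30 = 0.

Step 1: f(2, -2) = 0, so P lies on C.
Step 2: partial derivatives
  f_x(x, y) = 2*x - y, f_y(x, y) = -x + 4*y + 1.
  f_x(P) = 6, f_y(P) = -9 (gradient nonzero, so P is smooth).
Step 3: tangent line at P: 6·(x − 2) + -9·(y − -2) = 0.
Expanding: 6*x - 9*y - 30 = 0.


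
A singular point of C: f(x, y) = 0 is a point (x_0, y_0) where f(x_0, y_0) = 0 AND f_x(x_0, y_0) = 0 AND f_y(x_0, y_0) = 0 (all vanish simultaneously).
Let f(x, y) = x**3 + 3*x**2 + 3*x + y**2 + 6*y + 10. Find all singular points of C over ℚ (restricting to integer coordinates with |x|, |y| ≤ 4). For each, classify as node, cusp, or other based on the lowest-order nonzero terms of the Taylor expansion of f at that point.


Singular points: {(-1, -3)}; classification: cusp.

Compute partial derivatives:
  f_x = 3*x**2 + 6*x + 3.
  f_y = 2*y + 6.
Scan x_0 ∈ {−4, ..., 4}. For each x_0, f_y(x_0, y) is a polynomial in y; find its integer roots y ∈ {−4, ..., 4}, then test f_x and f at those candidates.
  x = -4: f_y(-4, y) = 2*y + 6; vanishes at y ∈ {-3}. (-4, -3): f_x = 27 ≠ 0.
  x = -3: f_y(-3, y) = 2*y + 6; vanishes at y ∈ {-3}. (-3, -3): f_x = 12 ≠ 0.
  x = -2: f_y(-2, y) = 2*y + 6; vanishes at y ∈ {-3}. (-2, -3): f_x = 3 ≠ 0.
  x = -1: f_y(-1, y) = 2*y + 6; vanishes at y ∈ {-3}. (-1, -3): f_x = 0, f = 0 — SINGULAR.
  x = 0: f_y(0, y) = 2*y + 6; vanishes at y ∈ {-3}. (0, -3): f_x = 3 ≠ 0.
  x = 1: f_y(1, y) = 2*y + 6; vanishes at y ∈ {-3}. (1, -3): f_x = 12 ≠ 0.
  x = 2: f_y(2, y) = 2*y + 6; vanishes at y ∈ {-3}. (2, -3): f_x = 27 ≠ 0.
  x = 3: f_y(3, y) = 2*y + 6; vanishes at y ∈ {-3}. (3, -3): f_x = 48 ≠ 0.
  x = 4: f_y(4, y) = 2*y + 6; vanishes at y ∈ {-3}. (4, -3): f_x = 75 ≠ 0.
Only singular point on the grid: (-1, -3).
Classify: substitute x = -1 + u, y = -3 + v and expand: f = u**3 + v**2.
No constant or linear terms (consistent with a singular point). Quadratic part: v**2. Cubic part: u**3.
The quadratic part v**2 is a perfect square, so there is a single (double) tangent line v = 0, i.e. y = -3. Restricting the cubic part to that line (v = 0) leaves u**3 ≠ 0, so f is not divisible by v and the branch is v² ≈ -u**3 to lowest order — this is a cusp.
Classification: cusp.


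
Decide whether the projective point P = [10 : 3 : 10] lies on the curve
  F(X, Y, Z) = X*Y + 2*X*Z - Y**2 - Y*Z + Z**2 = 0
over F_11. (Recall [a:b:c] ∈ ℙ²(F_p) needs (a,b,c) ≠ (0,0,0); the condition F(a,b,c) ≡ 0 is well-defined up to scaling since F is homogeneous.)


F(10,3,10) ≡ 5 (mod 11); P is NOT on the curve.

Evaluate F(10, 3, 10) term-by-term (mod 11).
  X*Y ↦ 1·10·3·1 = 30
  2*X*Z ↦ 2·10·1·10 = 200
  -Y**2 ↦ -1·1·9·1 = -9
  -Y*Z ↦ -1·1·3·10 = -30
  Z**2 ↦ 1·1·1·100 = 100
Sum: F(10, 3, 10) = (30) + (200) + (-9) + (-30) + (100) = 291.
Reducing mod 11: 291 ≡ 5 (mod 11).
Since F(a, b, c) ≡ 5 ≠ 0 (mod 11), P does NOT lie on the curve.


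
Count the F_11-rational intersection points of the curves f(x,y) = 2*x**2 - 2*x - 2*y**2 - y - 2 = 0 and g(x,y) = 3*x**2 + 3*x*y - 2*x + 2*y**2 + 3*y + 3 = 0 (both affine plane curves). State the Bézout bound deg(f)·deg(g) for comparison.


Common zeros: ∅; count = 0; Bézout bound = 4.

deg(f) = 2, deg(g) = 2, so Bézout bound = 4.
Scan x ∈ F_11. For each x, list the y ∈ F_11 with f(x, y) ≡ 0 and those with g(x, y) ≡ 0 (mod 11); the common zeros in that column are the intersection.
  x = 0: f ≡ 0 at y ∈ ∅; g ≡ 0 at y ∈ ∅; common: ∅.
  x = 1: f ≡ 0 at y ∈ ∅; g ≡ 0 at y ∈ {9, 10}; common: ∅.
  x = 2: f ≡ 0 at y ∈ ∅; g ≡ 0 at y ∈ {0, 1}; common: ∅.
  x = 3: f ≡ 0 at y ∈ {2, 3}; g ≡ 0 at y ∈ ∅; common: ∅.
  x = 4: f ≡ 0 at y ∈ {0, 5}; g ≡ 0 at y ∈ ∅; common: ∅.
  x = 5: f ≡ 0 at y ∈ ∅; g ≡ 0 at y ∈ {1}; common: ∅.
  x = 6: f ≡ 0 at y ∈ {1, 4}; g ≡ 0 at y ∈ {0, 6}; common: ∅.
  x = 7: f ≡ 0 at y ∈ ∅; g ≡ 0 at y ∈ {4, 6}; common: ∅.
  x = 8: f ≡ 0 at y ∈ {0, 5}; g ≡ 0 at y ∈ {4, 10}; common: ∅.
  x = 9: f ≡ 0 at y ∈ {2, 3}; g ≡ 0 at y ∈ {9}; common: ∅.
  x = 10: f ≡ 0 at y ∈ ∅; g ≡ 0 at y ∈ ∅; common: ∅.
Collecting: common zeros = ∅, so the count is 0.
Comparison with the Bézout bound: 0 ≤ 4 = deg(f)·deg(g), as expected for curves with no common component (the affine F_11-count falls short of the bound because intersections may lie at infinity, over extension fields, or carry multiplicity).


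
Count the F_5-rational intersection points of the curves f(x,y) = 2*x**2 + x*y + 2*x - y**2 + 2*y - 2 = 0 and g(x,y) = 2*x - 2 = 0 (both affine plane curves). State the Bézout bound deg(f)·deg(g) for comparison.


Common zeros: ∅; count = 0; Bézout bound = 2.

deg(f) = 2, deg(g) = 1, so Bézout bound = 2.
Scan x ∈ F_5. For each x, list the y ∈ F_5 with f(x, y) ≡ 0 and those with g(x, y) ≡ 0 (mod 5); the common zeros in that column are the intersection.
  x = 0: f ≡ 0 at y ∈ {3, 4}; g ≡ 0 at y ∈ ∅; common: ∅.
  x = 1: f ≡ 0 at y ∈ ∅; g ≡ 0 at y ∈ {0, 1, 2, 3, 4}; common: ∅.
  x = 2: f ≡ 0 at y ∈ {0, 4}; g ≡ 0 at y ∈ ∅; common: ∅.
  x = 3: f ≡ 0 at y ∈ ∅; g ≡ 0 at y ∈ ∅; common: ∅.
  x = 4: f ≡ 0 at y ∈ ∅; g ≡ 0 at y ∈ ∅; common: ∅.
Collecting: common zeros = ∅, so the count is 0.
Comparison with the Bézout bound: 0 ≤ 2 = deg(f)·deg(g), as expected for curves with no common component (the affine F_5-count falls short of the bound because intersections may lie at infinity, over extension fields, or carry multiplicity).


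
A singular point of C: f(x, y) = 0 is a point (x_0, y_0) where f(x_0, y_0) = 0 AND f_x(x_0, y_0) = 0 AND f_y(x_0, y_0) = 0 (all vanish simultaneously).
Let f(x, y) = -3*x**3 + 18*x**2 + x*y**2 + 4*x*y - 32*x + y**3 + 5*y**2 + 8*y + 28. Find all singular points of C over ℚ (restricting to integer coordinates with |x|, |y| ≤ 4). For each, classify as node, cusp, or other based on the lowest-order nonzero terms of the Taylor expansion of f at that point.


Singular points: {(2, -2)}; classification: cusp.

Compute partial derivatives:
  f_x = -9*x**2 + 36*x + y**2 + 4*y - 32.
  f_y = 2*x*y + 4*x + 3*y**2 + 10*y + 8.
Scan x_0 ∈ {−4, ..., 4}. For each x_0, f_y(x_0, y) is a polynomial in y; find its integer roots y ∈ {−4, ..., 4}, then test f_x and f at those candidates.
  x = -4: f_y(-4, y) = 3*y**2 + 2*y - 8; vanishes at y ∈ {-2}. (-4, -2): f_x = -324 ≠ 0.
  x = -3: f_y(-3, y) = 3*y**2 + 4*y - 4; vanishes at y ∈ {-2}. (-3, -2): f_x = -225 ≠ 0.
  x = -2: f_y(-2, y) = 3*y**2 + 6*y; vanishes at y ∈ {-2, 0}. (-2, -2): f_x = -144 ≠ 0; (-2, 0): f_x = -140 ≠ 0.
  x = -1: f_y(-1, y) = 3*y**2 + 8*y + 4; vanishes at y ∈ {-2}. (-1, -2): f_x = -81 ≠ 0.
  x = 0: f_y(0, y) = 3*y**2 + 10*y + 8; vanishes at y ∈ {-2}. (0, -2): f_x = -36 ≠ 0.
  x = 1: f_y(1, y) = 3*y**2 + 12*y + 12; vanishes at y ∈ {-2}. (1, -2): f_x = -9 ≠ 0.
  x = 2: f_y(2, y) = 3*y**2 + 14*y + 16; vanishes at y ∈ {-2}. (2, -2): f_x = 0, f = 0 — SINGULAR.
  x = 3: f_y(3, y) = 3*y**2 + 16*y + 20; vanishes at y ∈ {-2}. (3, -2): f_x = -9 ≠ 0.
  x = 4: f_y(4, y) = 3*y**2 + 18*y + 24; vanishes at y ∈ {-4, -2}. (4, -4): f_x = -32 ≠ 0; (4, -2): f_x = -36 ≠ 0.
Only singular point on the grid: (2, -2).
Classify: substitute x = 2 + u, y = -2 + v and expand: f = -3*u**3 + u*v**2 + v**3 + v**2.
No constant or linear terms (consistent with a singular point). Quadratic part: v**2. Cubic part: -3*u**3 + u*v**2 + v**3.
The quadratic part v**2 is a perfect square, so there is a single (double) tangent line v = 0, i.e. y = -2. Restricting the cubic part to that line (v = 0) leaves -3*u**3 ≠ 0, so f is not divisible by v and the branch is v² ≈ 3*u**3 to lowest order — this is a cusp.
Classification: cusp.


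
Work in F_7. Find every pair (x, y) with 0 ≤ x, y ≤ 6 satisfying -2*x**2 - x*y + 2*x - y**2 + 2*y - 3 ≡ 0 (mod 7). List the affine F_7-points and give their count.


Affine F_7-points: {(2, 0), (3, 2), (3, 4), (4, 2), (4, 3), (6, 0), (6, 3)}; count = 7.

For each of the 49 pairs (x, y) ∈ F_7², evaluate f(x, y) mod 7. Record the zeros.
  x = 0: [0↦4, 1↦5, 2↦4, 3↦1, 4↦3, 5↦3, 6↦1]  zeros at y ∈ ∅
  x = 1: [0↦4, 1↦4, 2↦2, 3↦5, 4↦6, 5↦5, 6↦2]  zeros at y ∈ ∅
  x = 2: [0↦0, 1↦6, 2↦3, 3↦5, 4↦5, 5↦3, 6↦6]  zeros at y ∈ {0}
  x = 3: [0↦6, 1↦4, 2↦0, 3↦1, 4↦0, 5↦4, 6↦6]  zeros at y ∈ {2, 4}
  x = 4: [0↦1, 1↦5, 2↦0, 3↦0, 4↦5, 5↦1, 6↦2]  zeros at y ∈ {2, 3}
  x = 5: [0↦6, 1↦2, 2↦3, 3↦2, 4↦6, 5↦1, 6↦1]  zeros at y ∈ ∅
  x = 6: [0↦0, 1↦2, 2↦2, 3↦0, 4↦3, 5↦4, 6↦3]  zeros at y ∈ {0, 3}
Collecting zeros: affine points = {(2, 0), (3, 2), (3, 4), (4, 2), (4, 3), (6, 0), (6, 3)}.
Total count |C(F_7)_aff| = 7.


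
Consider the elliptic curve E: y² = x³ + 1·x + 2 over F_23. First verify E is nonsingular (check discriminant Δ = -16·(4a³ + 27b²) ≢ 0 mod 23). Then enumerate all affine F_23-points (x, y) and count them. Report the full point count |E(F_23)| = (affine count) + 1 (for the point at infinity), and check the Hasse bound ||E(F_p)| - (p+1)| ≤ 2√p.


Affine points = {(0, 5), (0, 18), (1, 2), (1, 21), (2, 9), (2, 14), (3, 3), (3, 20), (4, 1), (4, 22), (8, 4), (8, 19), (9, 2), (9, 21), (10, 0), (13, 2), (13, 21), (14, 0), (19, 7), (19, 16), (20, 8), (20, 15), (22, 0)}; affine count = 23; |E(F_23)| = 24.

Discriminant check: Δ ∝ 4a³ + 27b² = 4·1³ + 27·2² = 4·1 + 27·4 ≡ 20 (mod 23). Nonzero ⇒ E is nonsingular.
For each x ∈ F_23, compute rhs = x³ + 1·x + 2 mod 23, then count y ∈ F_23 with y² ≡ rhs.
  x = 0: rhs = 2, matching y values: 5, 18 (2 points).
  x = 1: rhs = 4, matching y values: 2, 21 (2 points).
  x = 2: rhs = 12, matching y values: 9, 14 (2 points).
  x = 3: rhs = 9, matching y values: 3, 20 (2 points).
  x = 4: rhs = 1, matching y values: 1, 22 (2 points).
  x = 5: rhs = 17, matching y values: none (0 points).
  x = 6: rhs = 17, matching y values: none (0 points).
  x = 7: rhs = 7, matching y values: none (0 points).
  x = 8: rhs = 16, matching y values: 4, 19 (2 points).
  x = 9: rhs = 4, matching y values: 2, 21 (2 points).
  x = 10: rhs = 0, matching y values: 0 (1 points).
  x = 11: rhs = 10, matching y values: none (0 points).
  x = 12: rhs = 17, matching y values: none (0 points).
  x = 13: rhs = 4, matching y values: 2, 21 (2 points).
  x = 14: rhs = 0, matching y values: 0 (1 points).
  x = 15: rhs = 11, matching y values: none (0 points).
  x = 16: rhs = 20, matching y values: none (0 points).
  x = 17: rhs = 10, matching y values: none (0 points).
  x = 18: rhs = 10, matching y values: none (0 points).
  x = 19: rhs = 3, matching y values: 7, 16 (2 points).
  x = 20: rhs = 18, matching y values: 8, 15 (2 points).
  x = 21: rhs = 15, matching y values: none (0 points).
  x = 22: rhs = 0, matching y values: 0 (1 points).
Total affine count: 23.
Full point count |E(F_23)| = 23 + 1 = 24.
Hasse bound: |24 − (23+1)| = |0| = 0 ≤ 2√23 ≈ 9.5917 ✓.


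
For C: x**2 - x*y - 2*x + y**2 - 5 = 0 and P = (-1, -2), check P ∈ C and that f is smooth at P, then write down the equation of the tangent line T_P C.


Tangent line at P: -2*x - 3*y - 8 = 0.

Step 1: f(-1, -2) = 0, so P lies on C.
Step 2: partial derivatives
  f_x(x, y) = 2*x - y - 2, f_y(x, y) = -x + 2*y.
  f_x(P) = -2, f_y(P) = -3 (gradient nonzero, so P is smooth).
Step 3: tangent line at P: -2·(x − -1) + -3·(y − -2) = 0.
Expanding: -2*x - 3*y - 8 = 0.


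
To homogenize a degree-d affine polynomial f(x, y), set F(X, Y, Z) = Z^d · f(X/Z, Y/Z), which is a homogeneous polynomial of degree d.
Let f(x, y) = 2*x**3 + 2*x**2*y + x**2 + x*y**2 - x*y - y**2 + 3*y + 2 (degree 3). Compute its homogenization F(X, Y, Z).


F(X, Y, Z) = 2*X**3 + 2*X**2*Y + X**2*Z + X*Y**2 - X*Y*Z - Y**2*Z + 3*Y*Z**2 + 2*Z**3

deg(f) = 3.
Substitute x = X/Z, y = Y/Z into f, then multiply by Z^3.
  monomial 2·x^3·y^0 ↦ 2·X^3·Y^0·Z^0.
  monomial 2·x^2·y^1 ↦ 2·X^2·Y^1·Z^0.
  monomial 1·x^2·y^0 ↦ 1·X^2·Y^0·Z^1.
  monomial 1·x^1·y^2 ↦ 1·X^1·Y^2·Z^0.
  monomial -1·x^1·y^1 ↦ -1·X^1·Y^1·Z^1.
  monomial -1·x^0·y^2 ↦ -1·X^0·Y^2·Z^1.
  monomial 3·x^0·y^1 ↦ 3·X^0·Y^1·Z^2.
  monomial 2·x^0·y^0 ↦ 2·X^0·Y^0·Z^3.
Collecting: F(X, Y, Z) = 2*X**3 + 2*X**2*Y + X**2*Z + X*Y**2 - X*Y*Z - Y**2*Z + 3*Y*Z**2 + 2*Z**3.


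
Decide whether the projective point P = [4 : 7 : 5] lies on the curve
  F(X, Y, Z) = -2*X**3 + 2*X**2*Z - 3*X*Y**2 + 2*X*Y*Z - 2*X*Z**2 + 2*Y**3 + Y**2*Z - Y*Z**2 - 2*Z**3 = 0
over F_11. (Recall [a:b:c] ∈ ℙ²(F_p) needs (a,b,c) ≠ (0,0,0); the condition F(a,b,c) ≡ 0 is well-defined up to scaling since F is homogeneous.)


F(4,7,5) ≡ 8 (mod 11); P is NOT on the curve.

Evaluate F(4, 7, 5) term-by-term (mod 11).
  -2*X**3 ↦ -2·64·1·1 = -128
  2*X**2*Z ↦ 2·16·1·5 = 160
  -3*X*Y**2 ↦ -3·4·49·1 = -588
  2*X*Y*Z ↦ 2·4·7·5 = 280
  -2*X*Z**2 ↦ -2·4·1·25 = -200
  2*Y**3 ↦ 2·1·343·1 = 686
  Y**2*Z ↦ 1·1·49·5 = 245
  -Y*Z**2 ↦ -1·1·7·25 = -175
  -2*Z**3 ↦ -2·1·1·125 = -250
Sum: F(4, 7, 5) = (-128) + (160) + (-588) + (280) + (-200) + (686) + (245) + (-175) + (-250) = 30.
Reducing mod 11: 30 ≡ 8 (mod 11).
Since F(a, b, c) ≡ 8 ≠ 0 (mod 11), P does NOT lie on the curve.


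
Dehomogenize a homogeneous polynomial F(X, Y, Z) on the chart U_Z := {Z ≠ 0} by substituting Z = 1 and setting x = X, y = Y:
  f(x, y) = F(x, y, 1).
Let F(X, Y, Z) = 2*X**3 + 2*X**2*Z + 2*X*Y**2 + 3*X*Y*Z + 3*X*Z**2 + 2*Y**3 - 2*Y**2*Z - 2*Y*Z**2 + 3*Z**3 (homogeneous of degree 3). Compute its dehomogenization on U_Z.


f(x, y) = 2*x**3 + 2*x**2 + 2*x*y**2 + 3*x*y + 3*x + 2*y**3 - 2*y**2 - 2*y + 3

On U_Z we set Z = 1. Each monomial c·X^i·Y^j·Z^k in F becomes c·x^i·y^j·1^k = c·x^i·y^j.
Substituting Z = 1: F(X, Y, 1) = 2*x**3 + 2*x**2 + 2*x*y**2 + 3*x*y + 3*x + 2*y**3 - 2*y**2 - 2*y + 3.
Note: deg(f) ≤ deg(F) = 3; strict inequality happens when F is divisible by Z (lost terms).


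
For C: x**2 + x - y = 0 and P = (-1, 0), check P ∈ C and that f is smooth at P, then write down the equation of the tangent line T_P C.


Tangent line at P: -x - y - 1 = 0.

Step 1: f(-1, 0) = 0, so P lies on C.
Step 2: partial derivatives
  f_x(x, y) = 2*x + 1, f_y(x, y) = -1.
  f_x(P) = -1, f_y(P) = -1 (gradient nonzero, so P is smooth).
Step 3: tangent line at P: -1·(x − -1) + -1·(y − 0) = 0.
Expanding: -x - y - 1 = 0.


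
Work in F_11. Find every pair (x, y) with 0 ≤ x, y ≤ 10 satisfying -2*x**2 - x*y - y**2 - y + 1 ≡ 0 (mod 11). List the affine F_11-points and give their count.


Affine F_11-points: {(0, 3), (0, 7), (1, 10), (2, 1), (2, 7), (3, 1), (3, 6), (4, 3), (5, 6), (5, 10)}; count = 10.

For each of the 121 pairs (x, y) ∈ F_11², evaluate f(x, y) mod 11. Record the zeros.
  x = 0: [0↦1, 1↦10, 2↦6, 3↦0, 4↦3, 5↦4, 6↦3, 7↦0, 8↦6, 9↦10, 10↦1]  zeros at y ∈ {3, 7}
  x = 1: [0↦10, 1↦7, 2↦2, 3↦6, 4↦8, 5↦8, 6↦6, 7↦2, 8↦7, 9↦10, 10↦0]  zeros at y ∈ {10}
  x = 2: [0↦4, 1↦0, 2↦5, 3↦8, 4↦9, 5↦8, 6↦5, 7↦0, 8↦4, 9↦6, 10↦6]  zeros at y ∈ {1, 7}
  x = 3: [0↦5, 1↦0, 2↦4, 3↦6, 4↦6, 5↦4, 6↦0, 7↦5, 8↦8, 9↦9, 10↦8]  zeros at y ∈ {1, 6}
  x = 4: [0↦2, 1↦7, 2↦10, 3↦0, 4↦10, 5↦7, 6↦2, 7↦6, 8↦8, 9↦8, 10↦6]  zeros at y ∈ {3}
  x = 5: [0↦6, 1↦10, 2↦1, 3↦1, 4↦10, 5↦6, 6↦0, 7↦3, 8↦4, 9↦3, 10↦0]  zeros at y ∈ {6, 10}
  x = 6: [0↦6, 1↦9, 2↦10, 3↦9, 4↦6, 5↦1, 6↦5, 7↦7, 8↦7, 9↦5, 10↦1]  zeros at y ∈ ∅
  x = 7: [0↦2, 1↦4, 2↦4, 3↦2, 4↦9, 5↦3, 6↦6, 7↦7, 8↦6, 9↦3, 10↦9]  zeros at y ∈ ∅
  x = 8: [0↦5, 1↦6, 2↦5, 3↦2, 4↦8, 5↦1, 6↦3, 7↦3, 8↦1, 9↦8, 10↦2]  zeros at y ∈ ∅
  x = 9: [0↦4, 1↦4, 2↦2, 3↦9, 4↦3, 5↦6, 6↦7, 7↦6, 8↦3, 9↦9, 10↦2]  zeros at y ∈ ∅
  x = 10: [0↦10, 1↦9, 2↦6, 3↦1, 4↦5, 5↦7, 6↦7, 7↦5, 8↦1, 9↦6, 10↦9]  zeros at y ∈ ∅
Collecting zeros: affine points = {(0, 3), (0, 7), (1, 10), (2, 1), (2, 7), (3, 1), (3, 6), (4, 3), (5, 6), (5, 10)}.
Total count |C(F_11)_aff| = 10.


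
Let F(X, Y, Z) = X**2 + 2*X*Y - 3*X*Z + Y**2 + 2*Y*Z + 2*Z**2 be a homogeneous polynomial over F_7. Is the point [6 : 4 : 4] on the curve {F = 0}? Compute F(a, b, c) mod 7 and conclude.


F(6,4,4) ≡ 1 (mod 7); P is NOT on the curve.

Evaluate F(6, 4, 4) term-by-term (mod 7).
  X**2 ↦ 1·36·1·1 = 36
  2*X*Y ↦ 2·6·4·1 = 48
  -3*X*Z ↦ -3·6·1·4 = -72
  Y**2 ↦ 1·1·16·1 = 16
  2*Y*Z ↦ 2·1·4·4 = 32
  2*Z**2 ↦ 2·1·1·16 = 32
Sum: F(6, 4, 4) = (36) + (48) + (-72) + (16) + (32) + (32) = 92.
Reducing mod 7: 92 ≡ 1 (mod 7).
Since F(a, b, c) ≡ 1 ≠ 0 (mod 7), P does NOT lie on the curve.


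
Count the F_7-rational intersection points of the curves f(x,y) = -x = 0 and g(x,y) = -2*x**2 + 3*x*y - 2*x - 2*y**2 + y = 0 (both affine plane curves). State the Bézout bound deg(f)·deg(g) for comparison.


Common zeros: {(0, 0), (0, 4)}; count = 2; Bézout bound = 2.

deg(f) = 1, deg(g) = 2, so Bézout bound = 2.
Scan x ∈ F_7. For each x, list the y ∈ F_7 with f(x, y) ≡ 0 and those with g(x, y) ≡ 0 (mod 7); the common zeros in that column are the intersection.
  x = 0: f ≡ 0 at y ∈ {0, 1, 2, 3, 4, 5, 6}; g ≡ 0 at y ∈ {0, 4}; common: {0, 4}.
  x = 1: f ≡ 0 at y ∈ ∅; g ≡ 0 at y ∈ ∅; common: ∅.
  x = 2: f ≡ 0 at y ∈ ∅; g ≡ 0 at y ∈ {1, 6}; common: ∅.
  x = 3: f ≡ 0 at y ∈ ∅; g ≡ 0 at y ∈ ∅; common: ∅.
  x = 4: f ≡ 0 at y ∈ ∅; g ≡ 0 at y ∈ ∅; common: ∅.
  x = 5: f ≡ 0 at y ∈ ∅; g ≡ 0 at y ∈ {4}; common: ∅.
  x = 6: f ≡ 0 at y ∈ ∅; g ≡ 0 at y ∈ {0, 6}; common: ∅.
Collecting: common zeros = {(0, 0), (0, 4)}, so the count is 2.
Comparison with the Bézout bound: 2 ≤ 2 = deg(f)·deg(g), as expected for curves with no common component (the bound is attained).


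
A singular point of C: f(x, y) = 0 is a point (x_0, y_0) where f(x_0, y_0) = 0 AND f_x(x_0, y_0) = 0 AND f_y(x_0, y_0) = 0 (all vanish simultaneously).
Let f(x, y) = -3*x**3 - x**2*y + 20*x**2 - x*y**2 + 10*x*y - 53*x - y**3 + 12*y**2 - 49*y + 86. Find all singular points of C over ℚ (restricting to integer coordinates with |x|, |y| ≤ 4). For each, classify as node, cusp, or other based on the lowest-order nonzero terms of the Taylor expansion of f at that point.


Singular points: {(2, 3)}; classification: node.

Compute partial derivatives:
  f_x = -9*x**2 - 2*x*y + 40*x - y**2 + 10*y - 53.
  f_y = -x**2 - 2*x*y + 10*x - 3*y**2 + 24*y - 49.
Scan x_0 ∈ {−4, ..., 4}. For each x_0, f_y(x_0, y) is a polynomial in y; find its integer roots y ∈ {−4, ..., 4}, then test f_x and f at those candidates.
  x = -4: f_y(-4, y) = -3*y**2 + 32*y - 105; no integer root y with |y| ≤ 4.
  x = -3: f_y(-3, y) = -3*y**2 + 30*y - 88; no integer root y with |y| ≤ 4.
  x = -2: f_y(-2, y) = -3*y**2 + 28*y - 73; no integer root y with |y| ≤ 4.
  x = -1: f_y(-1, y) = -3*y**2 + 26*y - 60; no integer root y with |y| ≤ 4.
  x = 0: f_y(0, y) = -3*y**2 + 24*y - 49; no integer root y with |y| ≤ 4.
  x = 1: f_y(1, y) = -3*y**2 + 22*y - 40; vanishes at y ∈ {4}. (1, 4): f_x = -6 ≠ 0.
  x = 2: f_y(2, y) = -3*y**2 + 20*y - 33; vanishes at y ∈ {3}. (2, 3): f_x = 0, f = 0 — SINGULAR.
  x = 3: f_y(3, y) = -3*y**2 + 18*y - 28; no integer root y with |y| ≤ 4.
  x = 4: f_y(4, y) = -3*y**2 + 16*y - 25; no integer root y with |y| ≤ 4.
Only singular point on the grid: (2, 3).
Classify: substitute x = 2 + u, y = 3 + v and expand: f = -3*u**3 - u**2*v - u**2 - u*v**2 - v**3 + v**2.
No constant or linear terms (consistent with a singular point). Quadratic part: -u**2 + v**2. Cubic part: -3*u**3 - u**2*v - u*v**2 - v**3.
The quadratic part v**2 - u**2 = (v − u)(v + u) splits into two distinct linear factors, so there are two distinct tangent lines y − 3 = ±(x − 2) — this is a node (ordinary double point).
Classification: node.


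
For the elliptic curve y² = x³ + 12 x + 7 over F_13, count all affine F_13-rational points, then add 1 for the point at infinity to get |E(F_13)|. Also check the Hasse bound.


Affine points = {(2, 0), (5, 6), (5, 7), (6, 3), (6, 10), (8, 2), (8, 11), (9, 5), (9, 8), (10, 3), (10, 10), (11, 1), (11, 12)}; affine count = 13; |E(F_13)| = 14.

Discriminant check: Δ ∝ 4a³ + 27b² = 4·12³ + 27·7² = 4·1728 + 27·49 ≡ 6 (mod 13). Nonzero ⇒ E is nonsingular.
For each x ∈ F_13, compute rhs = x³ + 12·x + 7 mod 13, then count y ∈ F_13 with y² ≡ rhs.
  x = 0: rhs = 7, matching y values: none (0 points).
  x = 1: rhs = 7, matching y values: none (0 points).
  x = 2: rhs = 0, matching y values: 0 (1 points).
  x = 3: rhs = 5, matching y values: none (0 points).
  x = 4: rhs = 2, matching y values: none (0 points).
  x = 5: rhs = 10, matching y values: 6, 7 (2 points).
  x = 6: rhs = 9, matching y values: 3, 10 (2 points).
  x = 7: rhs = 5, matching y values: none (0 points).
  x = 8: rhs = 4, matching y values: 2, 11 (2 points).
  x = 9: rhs = 12, matching y values: 5, 8 (2 points).
  x = 10: rhs = 9, matching y values: 3, 10 (2 points).
  x = 11: rhs = 1, matching y values: 1, 12 (2 points).
  x = 12: rhs = 7, matching y values: none (0 points).
Total affine count: 13.
Full point count |E(F_13)| = 13 + 1 = 14.
Hasse bound: |14 − (13+1)| = |0| = 0 ≤ 2√13 ≈ 7.2111 ✓.


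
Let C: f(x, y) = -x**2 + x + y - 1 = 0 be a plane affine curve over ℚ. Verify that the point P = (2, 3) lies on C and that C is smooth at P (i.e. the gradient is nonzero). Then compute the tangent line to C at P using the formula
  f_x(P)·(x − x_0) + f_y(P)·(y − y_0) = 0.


Tangent line at P: -3*x + y + 3 = 0.

Step 1: f(2, 3) = 0, so P lies on C.
Step 2: partial derivatives
  f_x(x, y) = 1 - 2*x, f_y(x, y) = 1.
  f_x(P) = -3, f_y(P) = 1 (gradient nonzero, so P is smooth).
Step 3: tangent line at P: -3·(x − 2) + 1·(y − 3) = 0.
Expanding: -3*x + y + 3 = 0.


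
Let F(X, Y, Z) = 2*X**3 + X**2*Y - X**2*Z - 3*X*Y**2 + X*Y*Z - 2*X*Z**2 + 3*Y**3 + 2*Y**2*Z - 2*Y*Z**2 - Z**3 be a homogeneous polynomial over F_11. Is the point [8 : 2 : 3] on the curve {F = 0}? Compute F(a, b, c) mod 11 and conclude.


F(8,2,3) ≡ 5 (mod 11); P is NOT on the curve.

Evaluate F(8, 2, 3) term-by-term (mod 11).
  2*X**3 ↦ 2·512·1·1 = 1024
  X**2*Y ↦ 1·64·2·1 = 128
  -X**2*Z ↦ -1·64·1·3 = -192
  -3*X*Y**2 ↦ -3·8·4·1 = -96
  X*Y*Z ↦ 1·8·2·3 = 48
  -2*X*Z**2 ↦ -2·8·1·9 = -144
  3*Y**3 ↦ 3·1·8·1 = 24
  2*Y**2*Z ↦ 2·1·4·3 = 24
  -2*Y*Z**2 ↦ -2·1·2·9 = -36
  -Z**3 ↦ -1·1·1·27 = -27
Sum: F(8, 2, 3) = (1024) + (128) + (-192) + (-96) + (48) + (-144) + (24) + (24) + (-36) + (-27) = 753.
Reducing mod 11: 753 ≡ 5 (mod 11).
Since F(a, b, c) ≡ 5 ≠ 0 (mod 11), P does NOT lie on the curve.


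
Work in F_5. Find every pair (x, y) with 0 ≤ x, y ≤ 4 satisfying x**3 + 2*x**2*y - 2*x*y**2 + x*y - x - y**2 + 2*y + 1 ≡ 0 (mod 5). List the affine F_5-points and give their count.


Affine F_5-points: {(2, 4), (3, 0), (3, 4), (4, 1)}; count = 4.

For each of the 25 pairs (x, y) ∈ F_5², evaluate f(x, y) mod 5. Record the zeros.
  x = 0: [0↦1, 1↦2, 2↦1, 3↦3, 4↦3]  zeros at y ∈ ∅
  x = 1: [0↦1, 1↦3, 2↦4, 3↦4, 4↦3]  zeros at y ∈ ∅
  x = 2: [0↦2, 1↦4, 2↦1, 3↦3, 4↦0]  zeros at y ∈ {4}
  x = 3: [0↦0, 1↦1, 2↦3, 3↦1, 4↦0]  zeros at y ∈ {0, 4}
  x = 4: [0↦1, 1↦0, 2↦1, 3↦4, 4↦4]  zeros at y ∈ {1}
Collecting zeros: affine points = {(2, 4), (3, 0), (3, 4), (4, 1)}.
Total count |C(F_5)_aff| = 4.


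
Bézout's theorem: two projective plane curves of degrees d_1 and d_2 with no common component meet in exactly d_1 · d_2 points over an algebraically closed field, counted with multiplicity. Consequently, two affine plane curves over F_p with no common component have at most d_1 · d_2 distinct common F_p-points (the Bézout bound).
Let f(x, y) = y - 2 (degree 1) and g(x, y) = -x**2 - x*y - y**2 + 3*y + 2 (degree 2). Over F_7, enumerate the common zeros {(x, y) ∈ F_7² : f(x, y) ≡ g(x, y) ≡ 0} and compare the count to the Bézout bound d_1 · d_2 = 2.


Common zeros: ∅; count = 0; Bézout bound = 2.

deg(f) = 1, deg(g) = 2, so Bézout bound = 2.
Scan x ∈ F_7. For each x, list the y ∈ F_7 with f(x, y) ≡ 0 and those with g(x, y) ≡ 0 (mod 7); the common zeros in that column are the intersection.
  x = 0: f ≡ 0 at y ∈ {2}; g ≡ 0 at y ∈ ∅; common: ∅.
  x = 1: f ≡ 0 at y ∈ {2}; g ≡ 0 at y ∈ {4, 5}; common: ∅.
  x = 2: f ≡ 0 at y ∈ {2}; g ≡ 0 at y ∈ {4}; common: ∅.
  x = 3: f ≡ 0 at y ∈ {2}; g ≡ 0 at y ∈ {0}; common: ∅.
  x = 4: f ≡ 0 at y ∈ {2}; g ≡ 0 at y ∈ {0, 6}; common: ∅.
  x = 5: f ≡ 0 at y ∈ {2}; g ≡ 0 at y ∈ ∅; common: ∅.
  x = 6: f ≡ 0 at y ∈ {2}; g ≡ 0 at y ∈ ∅; common: ∅.
Collecting: common zeros = ∅, so the count is 0.
Comparison with the Bézout bound: 0 ≤ 2 = deg(f)·deg(g), as expected for curves with no common component (the affine F_7-count falls short of the bound because intersections may lie at infinity, over extension fields, or carry multiplicity).


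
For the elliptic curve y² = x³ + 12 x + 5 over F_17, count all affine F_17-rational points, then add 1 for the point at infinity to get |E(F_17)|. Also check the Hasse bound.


Affine points = {(1, 1), (1, 16), (3, 0), (4, 7), (4, 10), (6, 2), (6, 15), (8, 1), (8, 16), (9, 3), (9, 14), (16, 3), (16, 14)}; affine count = 13; |E(F_17)| = 14.

Discriminant check: Δ ∝ 4a³ + 27b² = 4·12³ + 27·5² = 4·1728 + 27·25 ≡ 5 (mod 17). Nonzero ⇒ E is nonsingular.
For each x ∈ F_17, compute rhs = x³ + 12·x + 5 mod 17, then count y ∈ F_17 with y² ≡ rhs.
  x = 0: rhs = 5, matching y values: none (0 points).
  x = 1: rhs = 1, matching y values: 1, 16 (2 points).
  x = 2: rhs = 3, matching y values: none (0 points).
  x = 3: rhs = 0, matching y values: 0 (1 points).
  x = 4: rhs = 15, matching y values: 7, 10 (2 points).
  x = 5: rhs = 3, matching y values: none (0 points).
  x = 6: rhs = 4, matching y values: 2, 15 (2 points).
  x = 7: rhs = 7, matching y values: none (0 points).
  x = 8: rhs = 1, matching y values: 1, 16 (2 points).
  x = 9: rhs = 9, matching y values: 3, 14 (2 points).
  x = 10: rhs = 3, matching y values: none (0 points).
  x = 11: rhs = 6, matching y values: none (0 points).
  x = 12: rhs = 7, matching y values: none (0 points).
  x = 13: rhs = 12, matching y values: none (0 points).
  x = 14: rhs = 10, matching y values: none (0 points).
  x = 15: rhs = 7, matching y values: none (0 points).
  x = 16: rhs = 9, matching y values: 3, 14 (2 points).
Total affine count: 13.
Full point count |E(F_17)| = 13 + 1 = 14.
Hasse bound: |14 − (17+1)| = |-4| = 4 ≤ 2√17 ≈ 8.2462 ✓.


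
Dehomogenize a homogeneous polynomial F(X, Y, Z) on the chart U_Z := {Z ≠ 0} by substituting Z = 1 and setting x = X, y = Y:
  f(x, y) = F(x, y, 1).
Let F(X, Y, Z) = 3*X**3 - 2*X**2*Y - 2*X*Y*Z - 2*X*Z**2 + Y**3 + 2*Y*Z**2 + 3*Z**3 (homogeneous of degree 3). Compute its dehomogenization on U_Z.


f(x, y) = 3*x**3 - 2*x**2*y - 2*x*y - 2*x + y**3 + 2*y + 3

On U_Z we set Z = 1. Each monomial c·X^i·Y^j·Z^k in F becomes c·x^i·y^j·1^k = c·x^i·y^j.
Substituting Z = 1: F(X, Y, 1) = 3*x**3 - 2*x**2*y - 2*x*y - 2*x + y**3 + 2*y + 3.
Note: deg(f) ≤ deg(F) = 3; strict inequality happens when F is divisible by Z (lost terms).


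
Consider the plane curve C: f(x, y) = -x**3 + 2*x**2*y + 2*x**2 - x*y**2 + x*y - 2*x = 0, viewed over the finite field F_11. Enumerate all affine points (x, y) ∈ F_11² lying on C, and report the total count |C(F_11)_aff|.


Affine F_11-points: {(0, 0), (0, 1), (0, 2), (0, 3), (0, 4), (0, 5), (0, 6), (0, 7), (0, 8), (0, 9), (0, 10), (1, 5), (1, 9), (5, 4), (5, 7), (7, 2), (8, 8), (8, 9), (10, 2), (10, 8)}; count = 20.

For each of the 121 pairs (x, y) ∈ F_11², evaluate f(x, y) mod 11. Record the zeros.
  x = 0: [0↦0, 1↦0, 2↦0, 3↦0, 4↦0, 5↦0, 6↦0, 7↦0, 8↦0, 9↦0, 10↦0]  zeros at y ∈ {0, 1, 2, 3, 4, 5, 6, 7, 8, 9, 10}
  x = 1: [0↦10, 1↦1, 2↦1, 3↦10, 4↦6, 5↦0, 6↦3, 7↦4, 8↦3, 9↦0, 10↦6]  zeros at y ∈ {5, 9}
  x = 2: [0↦7, 1↦4, 2↦8, 3↦8, 4↦4, 5↦7, 6↦6, 7↦1, 8↦3, 9↦1, 10↦6]  zeros at y ∈ ∅
  x = 3: [0↦7, 1↦3, 2↦4, 3↦10, 4↦10, 5↦4, 6↦3, 7↦7, 8↦5, 9↦8, 10↦5]  zeros at y ∈ ∅
  x = 4: [0↦4, 1↦3, 2↦5, 3↦10, 4↦7, 5↦7, 6↦10, 7↦5, 8↦3, 9↦4, 10↦8]  zeros at y ∈ ∅
  x = 5: [0↦3, 1↦9, 2↦5, 3↦2, 4↦0, 5↦10, 6↦10, 7↦0, 8↦2, 9↦5, 10↦9]  zeros at y ∈ {4, 7}
  x = 6: [0↦9, 1↦4, 2↦9, 3↦2, 4↦5, 5↦7, 6↦8, 7↦8, 8↦7, 9↦5, 10↦2]  zeros at y ∈ ∅
  x = 7: [0↦5, 1↦4, 2↦0, 3↦4, 4↦5, 5↦3, 6↦9, 7↦1, 8↦1, 9↦9, 10↦3]  zeros at y ∈ {2}
  x = 8: [0↦7, 1↦3, 2↦5, 3↦2, 4↦5, 5↦3, 6↦7, 7↦6, 8↦0, 9↦0, 10↦6]  zeros at y ∈ {8, 9}
  x = 9: [0↦9, 1↦6, 2↦7, 3↦1, 4↦10, 5↦1, 6↦7, 7↦6, 8↦9, 9↦5, 10↦5]  zeros at y ∈ ∅
  x = 10: [0↦5, 1↦7, 2↦0, 3↦6, 4↦3, 5↦2, 6↦3, 7↦6, 8↦0, 9↦7, 10↦5]  zeros at y ∈ {2, 8}
Collecting zeros: affine points = {(0, 0), (0, 1), (0, 2), (0, 3), (0, 4), (0, 5), (0, 6), (0, 7), (0, 8), (0, 9), (0, 10), (1, 5), (1, 9), (5, 4), (5, 7), (7, 2), (8, 8), (8, 9), (10, 2), (10, 8)}.
Total count |C(F_11)_aff| = 20.


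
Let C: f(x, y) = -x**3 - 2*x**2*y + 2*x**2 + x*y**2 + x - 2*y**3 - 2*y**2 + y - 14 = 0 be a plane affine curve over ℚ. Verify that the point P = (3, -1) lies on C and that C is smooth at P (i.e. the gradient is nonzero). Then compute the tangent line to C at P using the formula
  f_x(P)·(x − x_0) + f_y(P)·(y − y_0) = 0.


Tangent line at P: -x - 25*y - 22 = 0.

Step 1: f(3, -1) = 0, so P lies on C.
Step 2: partial derivatives
  f_x(x, y) = -3*x**2 - 4*x*y + 4*x + y**2 + 1, f_y(x, y) = -2*x**2 + 2*x*y - 6*y**2 - 4*y + 1.
  f_x(P) = -1, f_y(P) = -25 (gradient nonzero, so P is smooth).
Step 3: tangent line at P: -1·(x − 3) + -25·(y − -1) = 0.
Expanding: -x - 25*y - 22 = 0.


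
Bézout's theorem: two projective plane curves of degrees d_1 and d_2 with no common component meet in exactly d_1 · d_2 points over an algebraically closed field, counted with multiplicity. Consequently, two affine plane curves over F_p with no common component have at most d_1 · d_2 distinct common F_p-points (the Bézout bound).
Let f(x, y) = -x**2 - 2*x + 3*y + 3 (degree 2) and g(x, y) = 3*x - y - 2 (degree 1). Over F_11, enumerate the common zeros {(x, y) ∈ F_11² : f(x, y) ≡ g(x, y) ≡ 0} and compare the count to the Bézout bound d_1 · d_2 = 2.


Common zeros: {(8, 0), (10, 6)}; count = 2; Bézout bound = 2.

deg(f) = 2, deg(g) = 1, so Bézout bound = 2.
Scan x ∈ F_11. For each x, list the y ∈ F_11 with f(x, y) ≡ 0 and those with g(x, y) ≡ 0 (mod 11); the common zeros in that column are the intersection.
  x = 0: f ≡ 0 at y ∈ {10}; g ≡ 0 at y ∈ {9}; common: ∅.
  x = 1: f ≡ 0 at y ∈ {0}; g ≡ 0 at y ∈ {1}; common: ∅.
  x = 2: f ≡ 0 at y ∈ {9}; g ≡ 0 at y ∈ {4}; common: ∅.
  x = 3: f ≡ 0 at y ∈ {4}; g ≡ 0 at y ∈ {7}; common: ∅.
  x = 4: f ≡ 0 at y ∈ {7}; g ≡ 0 at y ∈ {10}; common: ∅.
  x = 5: f ≡ 0 at y ∈ {7}; g ≡ 0 at y ∈ {2}; common: ∅.
  x = 6: f ≡ 0 at y ∈ {4}; g ≡ 0 at y ∈ {5}; common: ∅.
  x = 7: f ≡ 0 at y ∈ {9}; g ≡ 0 at y ∈ {8}; common: ∅.
  x = 8: f ≡ 0 at y ∈ {0}; g ≡ 0 at y ∈ {0}; common: {0}.
  x = 9: f ≡ 0 at y ∈ {10}; g ≡ 0 at y ∈ {3}; common: ∅.
  x = 10: f ≡ 0 at y ∈ {6}; g ≡ 0 at y ∈ {6}; common: {6}.
Collecting: common zeros = {(8, 0), (10, 6)}, so the count is 2.
Comparison with the Bézout bound: 2 ≤ 2 = deg(f)·deg(g), as expected for curves with no common component (the bound is attained).


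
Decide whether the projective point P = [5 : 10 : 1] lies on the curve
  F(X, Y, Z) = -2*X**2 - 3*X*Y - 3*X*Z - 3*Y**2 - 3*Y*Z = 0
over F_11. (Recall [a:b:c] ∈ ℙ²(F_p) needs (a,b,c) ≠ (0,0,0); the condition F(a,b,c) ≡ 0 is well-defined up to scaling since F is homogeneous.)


F(5,10,1) ≡ 5 (mod 11); P is NOT on the curve.

Evaluate F(5, 10, 1) term-by-term (mod 11).
  -2*X**2 ↦ -2·25·1·1 = -50
  -3*X*Y ↦ -3·5·10·1 = -150
  -3*X*Z ↦ -3·5·1·1 = -15
  -3*Y**2 ↦ -3·1·100·1 = -300
  -3*Y*Z ↦ -3·1·10·1 = -30
Sum: F(5, 10, 1) = (-50) + (-150) + (-15) + (-300) + (-30) = -545.
Reducing mod 11: -545 ≡ 5 (mod 11).
Since F(a, b, c) ≡ 5 ≠ 0 (mod 11), P does NOT lie on the curve.


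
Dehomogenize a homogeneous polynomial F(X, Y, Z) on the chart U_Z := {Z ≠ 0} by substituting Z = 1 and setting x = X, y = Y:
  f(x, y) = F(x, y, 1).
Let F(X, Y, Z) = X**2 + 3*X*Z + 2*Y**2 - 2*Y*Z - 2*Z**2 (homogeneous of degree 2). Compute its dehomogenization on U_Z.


f(x, y) = x**2 + 3*x + 2*y**2 - 2*y - 2

On U_Z we set Z = 1. Each monomial c·X^i·Y^j·Z^k in F becomes c·x^i·y^j·1^k = c·x^i·y^j.
Substituting Z = 1: F(X, Y, 1) = x**2 + 3*x + 2*y**2 - 2*y - 2.
Note: deg(f) ≤ deg(F) = 2; strict inequality happens when F is divisible by Z (lost terms).


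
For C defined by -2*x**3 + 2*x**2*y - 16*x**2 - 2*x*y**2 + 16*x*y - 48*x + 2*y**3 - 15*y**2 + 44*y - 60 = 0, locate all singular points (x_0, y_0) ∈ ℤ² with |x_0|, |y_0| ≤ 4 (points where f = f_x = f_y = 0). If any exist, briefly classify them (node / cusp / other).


Singular points: {(-2, 2)}; classification: cusp.

Compute partial derivatives:
  f_x = -6*x**2 + 4*x*y - 32*x - 2*y**2 + 16*y - 48.
  f_y = 2*x**2 - 4*x*y + 16*x + 6*y**2 - 30*y + 44.
Scan x_0 ∈ {−4, ..., 4}. For each x_0, f_y(x_0, y) is a polynomial in y; find its integer roots y ∈ {−4, ..., 4}, then test f_x and f at those candidates.
  x = -4: f_y(-4, y) = 6*y**2 - 14*y + 12; no integer root y with |y| ≤ 4.
  x = -3: f_y(-3, y) = 6*y**2 - 18*y + 14; no integer root y with |y| ≤ 4.
  x = -2: f_y(-2, y) = 6*y**2 - 22*y + 20; vanishes at y ∈ {2}. (-2, 2): f_x = 0, f = 0 — SINGULAR.
  x = -1: f_y(-1, y) = 6*y**2 - 26*y + 30; no integer root y with |y| ≤ 4.
  x = 0: f_y(0, y) = 6*y**2 - 30*y + 44; no integer root y with |y| ≤ 4.
  x = 1: f_y(1, y) = 6*y**2 - 34*y + 62; no integer root y with |y| ≤ 4.
  x = 2: f_y(2, y) = 6*y**2 - 38*y + 84; no integer root y with |y| ≤ 4.
  x = 3: f_y(3, y) = 6*y**2 - 42*y + 110; no integer root y with |y| ≤ 4.
  x = 4: f_y(4, y) = 6*y**2 - 46*y + 140; no integer root y with |y| ≤ 4.
Only singular point on the grid: (-2, 2).
Classify: substitute x = -2 + u, y = 2 + v and expand: f = -2*u**3 + 2*u**2*v - 2*u*v**2 + 2*v**3 + v**2.
No constant or linear terms (consistent with a singular point). Quadratic part: v**2. Cubic part: -2*u**3 + 2*u**2*v - 2*u*v**2 + 2*v**3.
The quadratic part v**2 is a perfect square, so there is a single (double) tangent line v = 0, i.e. y = 2. Restricting the cubic part to that line (v = 0) leaves -2*u**3 ≠ 0, so f is not divisible by v and the branch is v² ≈ 2*u**3 to lowest order — this is a cusp.
Classification: cusp.


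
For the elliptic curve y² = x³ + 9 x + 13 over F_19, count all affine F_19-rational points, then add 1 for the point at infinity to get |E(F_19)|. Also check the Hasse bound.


Affine points = {(1, 2), (1, 17), (2, 1), (2, 18), (6, 6), (6, 13), (7, 1), (7, 18), (9, 5), (9, 14), (10, 1), (10, 18), (12, 5), (12, 14), (13, 3), (13, 16), (16, 4), (16, 15), (17, 5), (17, 14)}; affine count = 20; |E(F_19)| = 21.

Discriminant check: Δ ∝ 4a³ + 27b² = 4·9³ + 27·13² = 4·729 + 27·169 ≡ 12 (mod 19). Nonzero ⇒ E is nonsingular.
For each x ∈ F_19, compute rhs = x³ + 9·x + 13 mod 19, then count y ∈ F_19 with y² ≡ rhs.
  x = 0: rhs = 13, matching y values: none (0 points).
  x = 1: rhs = 4, matching y values: 2, 17 (2 points).
  x = 2: rhs = 1, matching y values: 1, 18 (2 points).
  x = 3: rhs = 10, matching y values: none (0 points).
  x = 4: rhs = 18, matching y values: none (0 points).
  x = 5: rhs = 12, matching y values: none (0 points).
  x = 6: rhs = 17, matching y values: 6, 13 (2 points).
  x = 7: rhs = 1, matching y values: 1, 18 (2 points).
  x = 8: rhs = 8, matching y values: none (0 points).
  x = 9: rhs = 6, matching y values: 5, 14 (2 points).
  x = 10: rhs = 1, matching y values: 1, 18 (2 points).
  x = 11: rhs = 18, matching y values: none (0 points).
  x = 12: rhs = 6, matching y values: 5, 14 (2 points).
  x = 13: rhs = 9, matching y values: 3, 16 (2 points).
  x = 14: rhs = 14, matching y values: none (0 points).
  x = 15: rhs = 8, matching y values: none (0 points).
  x = 16: rhs = 16, matching y values: 4, 15 (2 points).
  x = 17: rhs = 6, matching y values: 5, 14 (2 points).
  x = 18: rhs = 3, matching y values: none (0 points).
Total affine count: 20.
Full point count |E(F_19)| = 20 + 1 = 21.
Hasse bound: |21 − (19+1)| = |1| = 1 ≤ 2√19 ≈ 8.7178 ✓.


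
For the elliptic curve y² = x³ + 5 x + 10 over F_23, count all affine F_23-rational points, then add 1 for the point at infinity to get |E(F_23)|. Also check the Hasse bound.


Affine points = {(1, 4), (1, 19), (3, 11), (3, 12), (4, 5), (4, 18), (6, 7), (6, 16), (9, 5), (9, 18), (10, 5), (10, 18), (11, 4), (11, 19), (12, 2), (12, 21), (13, 8), (13, 15), (14, 8), (14, 15), (16, 0), (19, 8), (19, 15), (22, 2), (22, 21)}; affine count = 25; |E(F_23)| = 26.

Discriminant check: Δ ∝ 4a³ + 27b² = 4·5³ + 27·10² = 4·125 + 27·100 ≡ 3 (mod 23). Nonzero ⇒ E is nonsingular.
For each x ∈ F_23, compute rhs = x³ + 5·x + 10 mod 23, then count y ∈ F_23 with y² ≡ rhs.
  x = 0: rhs = 10, matching y values: none (0 points).
  x = 1: rhs = 16, matching y values: 4, 19 (2 points).
  x = 2: rhs = 5, matching y values: none (0 points).
  x = 3: rhs = 6, matching y values: 11, 12 (2 points).
  x = 4: rhs = 2, matching y values: 5, 18 (2 points).
  x = 5: rhs = 22, matching y values: none (0 points).
  x = 6: rhs = 3, matching y values: 7, 16 (2 points).
  x = 7: rhs = 20, matching y values: none (0 points).
  x = 8: rhs = 10, matching y values: none (0 points).
  x = 9: rhs = 2, matching y values: 5, 18 (2 points).
  x = 10: rhs = 2, matching y values: 5, 18 (2 points).
  x = 11: rhs = 16, matching y values: 4, 19 (2 points).
  x = 12: rhs = 4, matching y values: 2, 21 (2 points).
  x = 13: rhs = 18, matching y values: 8, 15 (2 points).
  x = 14: rhs = 18, matching y values: 8, 15 (2 points).
  x = 15: rhs = 10, matching y values: none (0 points).
  x = 16: rhs = 0, matching y values: 0 (1 points).
  x = 17: rhs = 17, matching y values: none (0 points).
  x = 18: rhs = 21, matching y values: none (0 points).
  x = 19: rhs = 18, matching y values: 8, 15 (2 points).
  x = 20: rhs = 14, matching y values: none (0 points).
  x = 21: rhs = 15, matching y values: none (0 points).
  x = 22: rhs = 4, matching y values: 2, 21 (2 points).
Total affine count: 25.
Full point count |E(F_23)| = 25 + 1 = 26.
Hasse bound: |26 − (23+1)| = |2| = 2 ≤ 2√23 ≈ 9.5917 ✓.


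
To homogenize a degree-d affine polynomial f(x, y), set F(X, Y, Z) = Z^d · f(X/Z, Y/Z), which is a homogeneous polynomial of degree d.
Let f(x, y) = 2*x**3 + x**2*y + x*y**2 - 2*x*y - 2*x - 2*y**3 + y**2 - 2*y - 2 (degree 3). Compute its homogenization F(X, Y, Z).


F(X, Y, Z) = 2*X**3 + X**2*Y + X*Y**2 - 2*X*Y*Z - 2*X*Z**2 - 2*Y**3 + Y**2*Z - 2*Y*Z**2 - 2*Z**3

deg(f) = 3.
Substitute x = X/Z, y = Y/Z into f, then multiply by Z^3.
  monomial 2·x^3·y^0 ↦ 2·X^3·Y^0·Z^0.
  monomial 1·x^2·y^1 ↦ 1·X^2·Y^1·Z^0.
  monomial 1·x^1·y^2 ↦ 1·X^1·Y^2·Z^0.
  monomial -2·x^1·y^1 ↦ -2·X^1·Y^1·Z^1.
  monomial -2·x^1·y^0 ↦ -2·X^1·Y^0·Z^2.
  monomial -2·x^0·y^3 ↦ -2·X^0·Y^3·Z^0.
  monomial 1·x^0·y^2 ↦ 1·X^0·Y^2·Z^1.
  monomial -2·x^0·y^1 ↦ -2·X^0·Y^1·Z^2.
  monomial -2·x^0·y^0 ↦ -2·X^0·Y^0·Z^3.
Collecting: F(X, Y, Z) = 2*X**3 + X**2*Y + X*Y**2 - 2*X*Y*Z - 2*X*Z**2 - 2*Y**3 + Y**2*Z - 2*Y*Z**2 - 2*Z**3.


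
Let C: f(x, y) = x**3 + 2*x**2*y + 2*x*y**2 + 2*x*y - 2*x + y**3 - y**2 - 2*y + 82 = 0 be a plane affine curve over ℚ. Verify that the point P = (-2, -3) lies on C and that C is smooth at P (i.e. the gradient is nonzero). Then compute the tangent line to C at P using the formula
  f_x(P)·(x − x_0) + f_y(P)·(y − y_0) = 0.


Tangent line at P: 46*x + 59*y + 269 = 0.

Step 1: f(-2, -3) = 0, so P lies on C.
Step 2: partial derivatives
  f_x(x, y) = 3*x**2 + 4*x*y + 2*y**2 + 2*y - 2, f_y(x, y) = 2*x**2 + 4*x*y + 2*x + 3*y**2 - 2*y - 2.
  f_x(P) = 46, f_y(P) = 59 (gradient nonzero, so P is smooth).
Step 3: tangent line at P: 46·(x − -2) + 59·(y − -3) = 0.
Expanding: 46*x + 59*y + 269 = 0.
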